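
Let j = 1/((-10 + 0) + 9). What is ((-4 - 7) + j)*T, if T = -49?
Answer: 588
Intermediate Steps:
j = -1 (j = 1/(-10 + 9) = 1/(-1) = -1)
((-4 - 7) + j)*T = ((-4 - 7) - 1)*(-49) = (-11 - 1)*(-49) = -12*(-49) = 588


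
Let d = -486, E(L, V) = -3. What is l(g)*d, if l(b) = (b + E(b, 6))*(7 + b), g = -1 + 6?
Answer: -11664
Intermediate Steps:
g = 5
l(b) = (-3 + b)*(7 + b) (l(b) = (b - 3)*(7 + b) = (-3 + b)*(7 + b))
l(g)*d = (-21 + 5² + 4*5)*(-486) = (-21 + 25 + 20)*(-486) = 24*(-486) = -11664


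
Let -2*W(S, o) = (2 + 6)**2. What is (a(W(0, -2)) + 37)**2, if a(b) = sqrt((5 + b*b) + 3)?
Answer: 2401 + 148*sqrt(258) ≈ 4778.2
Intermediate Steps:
W(S, o) = -32 (W(S, o) = -(2 + 6)**2/2 = -1/2*8**2 = -1/2*64 = -32)
a(b) = sqrt(8 + b**2) (a(b) = sqrt((5 + b**2) + 3) = sqrt(8 + b**2))
(a(W(0, -2)) + 37)**2 = (sqrt(8 + (-32)**2) + 37)**2 = (sqrt(8 + 1024) + 37)**2 = (sqrt(1032) + 37)**2 = (2*sqrt(258) + 37)**2 = (37 + 2*sqrt(258))**2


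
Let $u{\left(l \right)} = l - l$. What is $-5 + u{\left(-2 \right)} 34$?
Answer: $-5$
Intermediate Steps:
$u{\left(l \right)} = 0$
$-5 + u{\left(-2 \right)} 34 = -5 + 0 \cdot 34 = -5 + 0 = -5$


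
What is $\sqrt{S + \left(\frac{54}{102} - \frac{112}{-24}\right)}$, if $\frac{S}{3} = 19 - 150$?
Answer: $\frac{i \sqrt{1008678}}{51} \approx 19.693 i$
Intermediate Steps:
$S = -393$ ($S = 3 \left(19 - 150\right) = 3 \left(-131\right) = -393$)
$\sqrt{S + \left(\frac{54}{102} - \frac{112}{-24}\right)} = \sqrt{-393 + \left(\frac{54}{102} - \frac{112}{-24}\right)} = \sqrt{-393 + \left(54 \cdot \frac{1}{102} - - \frac{14}{3}\right)} = \sqrt{-393 + \left(\frac{9}{17} + \frac{14}{3}\right)} = \sqrt{-393 + \frac{265}{51}} = \sqrt{- \frac{19778}{51}} = \frac{i \sqrt{1008678}}{51}$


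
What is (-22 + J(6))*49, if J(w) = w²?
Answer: 686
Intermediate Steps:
(-22 + J(6))*49 = (-22 + 6²)*49 = (-22 + 36)*49 = 14*49 = 686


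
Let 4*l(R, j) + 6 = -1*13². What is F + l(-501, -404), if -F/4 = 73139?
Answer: -1170399/4 ≈ -2.9260e+5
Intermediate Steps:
F = -292556 (F = -4*73139 = -292556)
l(R, j) = -175/4 (l(R, j) = -3/2 + (-1*13²)/4 = -3/2 + (-1*169)/4 = -3/2 + (¼)*(-169) = -3/2 - 169/4 = -175/4)
F + l(-501, -404) = -292556 - 175/4 = -1170399/4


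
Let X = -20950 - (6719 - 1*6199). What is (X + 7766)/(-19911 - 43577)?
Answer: 1713/7936 ≈ 0.21585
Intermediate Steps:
X = -21470 (X = -20950 - (6719 - 6199) = -20950 - 1*520 = -20950 - 520 = -21470)
(X + 7766)/(-19911 - 43577) = (-21470 + 7766)/(-19911 - 43577) = -13704/(-63488) = -13704*(-1/63488) = 1713/7936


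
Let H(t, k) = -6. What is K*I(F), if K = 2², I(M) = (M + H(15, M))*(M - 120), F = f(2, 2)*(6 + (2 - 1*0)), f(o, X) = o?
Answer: -4160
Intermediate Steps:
F = 16 (F = 2*(6 + (2 - 1*0)) = 2*(6 + (2 + 0)) = 2*(6 + 2) = 2*8 = 16)
I(M) = (-120 + M)*(-6 + M) (I(M) = (M - 6)*(M - 120) = (-6 + M)*(-120 + M) = (-120 + M)*(-6 + M))
K = 4
K*I(F) = 4*(720 + 16² - 126*16) = 4*(720 + 256 - 2016) = 4*(-1040) = -4160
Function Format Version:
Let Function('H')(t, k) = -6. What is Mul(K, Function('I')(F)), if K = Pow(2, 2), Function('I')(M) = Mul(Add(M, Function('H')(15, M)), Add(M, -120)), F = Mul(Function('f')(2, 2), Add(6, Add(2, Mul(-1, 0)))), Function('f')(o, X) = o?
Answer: -4160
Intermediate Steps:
F = 16 (F = Mul(2, Add(6, Add(2, Mul(-1, 0)))) = Mul(2, Add(6, Add(2, 0))) = Mul(2, Add(6, 2)) = Mul(2, 8) = 16)
Function('I')(M) = Mul(Add(-120, M), Add(-6, M)) (Function('I')(M) = Mul(Add(M, -6), Add(M, -120)) = Mul(Add(-6, M), Add(-120, M)) = Mul(Add(-120, M), Add(-6, M)))
K = 4
Mul(K, Function('I')(F)) = Mul(4, Add(720, Pow(16, 2), Mul(-126, 16))) = Mul(4, Add(720, 256, -2016)) = Mul(4, -1040) = -4160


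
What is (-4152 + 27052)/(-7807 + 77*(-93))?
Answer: -5725/3742 ≈ -1.5299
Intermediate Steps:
(-4152 + 27052)/(-7807 + 77*(-93)) = 22900/(-7807 - 7161) = 22900/(-14968) = 22900*(-1/14968) = -5725/3742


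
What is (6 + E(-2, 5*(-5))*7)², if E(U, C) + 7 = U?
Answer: 3249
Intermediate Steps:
E(U, C) = -7 + U
(6 + E(-2, 5*(-5))*7)² = (6 + (-7 - 2)*7)² = (6 - 9*7)² = (6 - 63)² = (-57)² = 3249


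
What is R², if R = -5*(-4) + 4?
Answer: 576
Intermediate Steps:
R = 24 (R = 20 + 4 = 24)
R² = 24² = 576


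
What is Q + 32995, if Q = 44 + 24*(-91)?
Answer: 30855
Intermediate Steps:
Q = -2140 (Q = 44 - 2184 = -2140)
Q + 32995 = -2140 + 32995 = 30855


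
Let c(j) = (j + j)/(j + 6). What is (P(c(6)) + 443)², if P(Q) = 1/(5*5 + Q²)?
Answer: 132687361/676 ≈ 1.9628e+5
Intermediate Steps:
c(j) = 2*j/(6 + j) (c(j) = (2*j)/(6 + j) = 2*j/(6 + j))
P(Q) = 1/(25 + Q²)
(P(c(6)) + 443)² = (1/(25 + (2*6/(6 + 6))²) + 443)² = (1/(25 + (2*6/12)²) + 443)² = (1/(25 + (2*6*(1/12))²) + 443)² = (1/(25 + 1²) + 443)² = (1/(25 + 1) + 443)² = (1/26 + 443)² = (11519/26)² = 132687361/676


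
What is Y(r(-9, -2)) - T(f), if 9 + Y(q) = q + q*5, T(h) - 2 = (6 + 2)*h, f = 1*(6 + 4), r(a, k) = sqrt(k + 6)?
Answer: -79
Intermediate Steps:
r(a, k) = sqrt(6 + k)
f = 10 (f = 1*10 = 10)
T(h) = 2 + 8*h (T(h) = 2 + (6 + 2)*h = 2 + 8*h)
Y(q) = -9 + 6*q (Y(q) = -9 + (q + q*5) = -9 + (q + 5*q) = -9 + 6*q)
Y(r(-9, -2)) - T(f) = (-9 + 6*sqrt(6 - 2)) - (2 + 8*10) = (-9 + 6*sqrt(4)) - (2 + 80) = (-9 + 6*2) - 1*82 = (-9 + 12) - 82 = 3 - 82 = -79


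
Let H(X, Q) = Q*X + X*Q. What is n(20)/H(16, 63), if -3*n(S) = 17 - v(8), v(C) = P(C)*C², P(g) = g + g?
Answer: 1007/6048 ≈ 0.16650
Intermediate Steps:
H(X, Q) = 2*Q*X (H(X, Q) = Q*X + Q*X = 2*Q*X)
P(g) = 2*g
v(C) = 2*C³ (v(C) = (2*C)*C² = 2*C³)
n(S) = 1007/3 (n(S) = -(17 - 2*8³)/3 = -(17 - 2*512)/3 = -(17 - 1*1024)/3 = -(17 - 1024)/3 = -⅓*(-1007) = 1007/3)
n(20)/H(16, 63) = 1007/(3*((2*63*16))) = (1007/3)/2016 = (1007/3)*(1/2016) = 1007/6048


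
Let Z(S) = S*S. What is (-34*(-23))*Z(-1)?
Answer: 782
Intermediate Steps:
Z(S) = S²
(-34*(-23))*Z(-1) = -34*(-23)*(-1)² = 782*1 = 782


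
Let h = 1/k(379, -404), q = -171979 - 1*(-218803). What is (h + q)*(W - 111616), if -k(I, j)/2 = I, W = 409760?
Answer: 5290951525552/379 ≈ 1.3960e+10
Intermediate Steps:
q = 46824 (q = -171979 + 218803 = 46824)
k(I, j) = -2*I
h = -1/758 (h = 1/(-2*379) = 1/(-758) = -1/758 ≈ -0.0013193)
(h + q)*(W - 111616) = (-1/758 + 46824)*(409760 - 111616) = (35492591/758)*298144 = 5290951525552/379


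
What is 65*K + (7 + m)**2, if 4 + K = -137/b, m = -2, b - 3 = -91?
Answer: -11775/88 ≈ -133.81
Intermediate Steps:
b = -88 (b = 3 - 91 = -88)
K = -215/88 (K = -4 - 137/(-88) = -4 - 137*(-1/88) = -4 + 137/88 = -215/88 ≈ -2.4432)
65*K + (7 + m)**2 = 65*(-215/88) + (7 - 2)**2 = -13975/88 + 5**2 = -13975/88 + 25 = -11775/88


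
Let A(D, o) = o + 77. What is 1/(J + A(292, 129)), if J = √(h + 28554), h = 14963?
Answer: -206/1081 + √43517/1081 ≈ 0.0024119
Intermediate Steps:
J = √43517 (J = √(14963 + 28554) = √43517 ≈ 208.61)
A(D, o) = 77 + o
1/(J + A(292, 129)) = 1/(√43517 + (77 + 129)) = 1/(√43517 + 206) = 1/(206 + √43517)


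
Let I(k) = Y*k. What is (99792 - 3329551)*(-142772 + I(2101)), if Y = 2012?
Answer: -13191756849960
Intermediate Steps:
I(k) = 2012*k
(99792 - 3329551)*(-142772 + I(2101)) = (99792 - 3329551)*(-142772 + 2012*2101) = -3229759*(-142772 + 4227212) = -3229759*4084440 = -13191756849960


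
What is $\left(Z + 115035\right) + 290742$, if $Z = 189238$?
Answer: $595015$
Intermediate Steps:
$\left(Z + 115035\right) + 290742 = \left(189238 + 115035\right) + 290742 = 304273 + 290742 = 595015$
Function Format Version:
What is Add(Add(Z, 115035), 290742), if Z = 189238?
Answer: 595015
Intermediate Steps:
Add(Add(Z, 115035), 290742) = Add(Add(189238, 115035), 290742) = Add(304273, 290742) = 595015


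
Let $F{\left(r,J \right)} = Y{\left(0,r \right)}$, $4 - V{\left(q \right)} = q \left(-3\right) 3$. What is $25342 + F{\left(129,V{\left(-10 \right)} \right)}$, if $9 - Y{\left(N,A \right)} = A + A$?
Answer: $25093$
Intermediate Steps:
$V{\left(q \right)} = 4 + 9 q$ ($V{\left(q \right)} = 4 - q \left(-3\right) 3 = 4 - - 3 q 3 = 4 - - 9 q = 4 + 9 q$)
$Y{\left(N,A \right)} = 9 - 2 A$ ($Y{\left(N,A \right)} = 9 - \left(A + A\right) = 9 - 2 A$)
$F{\left(r,J \right)} = 9 - 2 r$
$25342 + F{\left(129,V{\left(-10 \right)} \right)} = 25342 + \left(9 - 258\right) = 25342 - 249 = 25093$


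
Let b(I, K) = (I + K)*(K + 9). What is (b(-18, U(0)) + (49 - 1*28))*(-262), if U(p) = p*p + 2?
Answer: 40610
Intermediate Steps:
U(p) = 2 + p² (U(p) = p² + 2 = 2 + p²)
b(I, K) = (9 + K)*(I + K) (b(I, K) = (I + K)*(9 + K) = (9 + K)*(I + K))
(b(-18, U(0)) + (49 - 1*28))*(-262) = (((2 + 0²)² + 9*(-18) + 9*(2 + 0²) - 18*(2 + 0²)) + (49 - 1*28))*(-262) = (((2 + 0)² - 162 + 9*(2 + 0) - 18*(2 + 0)) + (49 - 28))*(-262) = ((2² - 162 + 9*2 - 18*2) + 21)*(-262) = ((4 - 162 + 18 - 36) + 21)*(-262) = (-176 + 21)*(-262) = -155*(-262) = 40610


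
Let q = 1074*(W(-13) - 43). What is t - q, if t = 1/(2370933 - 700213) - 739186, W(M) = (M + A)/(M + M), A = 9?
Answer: -15055192063987/21719360 ≈ -6.9317e+5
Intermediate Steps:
W(M) = (9 + M)/(2*M) (W(M) = (M + 9)/(M + M) = (9 + M)/((2*M)) = (9 + M)*(1/(2*M)) = (9 + M)/(2*M))
t = -1234972833919/1670720 (t = 1/1670720 - 739186 = -1234972833919/1670720 ≈ -7.3919e+5)
q = -598218/13 (q = 1074*((½)*(9 - 13)/(-13) - 43) = 1074*((½)*(-1/13)*(-4) - 43) = 1074*(2/13 - 43) = 1074*(-557/13) = -598218/13 ≈ -46017.)
t - q = -1234972833919/1670720 - 1*(-598218/13) = -1234972833919/1670720 + 598218/13 = -15055192063987/21719360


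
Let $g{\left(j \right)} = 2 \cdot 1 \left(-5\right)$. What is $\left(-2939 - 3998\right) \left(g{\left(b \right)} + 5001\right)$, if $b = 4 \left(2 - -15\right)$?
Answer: $-34622567$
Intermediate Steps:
$b = 68$ ($b = 4 \left(2 + 15\right) = 4 \cdot 17 = 68$)
$g{\left(j \right)} = -10$ ($g{\left(j \right)} = 2 \left(-5\right) = -10$)
$\left(-2939 - 3998\right) \left(g{\left(b \right)} + 5001\right) = \left(-2939 - 3998\right) \left(-10 + 5001\right) = \left(-6937\right) 4991 = -34622567$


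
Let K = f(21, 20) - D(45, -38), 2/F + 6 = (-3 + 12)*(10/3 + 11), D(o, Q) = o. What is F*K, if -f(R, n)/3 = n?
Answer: -70/41 ≈ -1.7073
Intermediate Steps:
f(R, n) = -3*n
F = 2/123 (F = 2/(-6 + (-3 + 12)*(10/3 + 11)) = 2/(-6 + 9*(10*(⅓) + 11)) = 2/(-6 + 9*(10/3 + 11)) = 2/(-6 + 9*(43/3)) = 2/(-6 + 129) = 2/123 ≈ 0.016260)
K = -105 (K = -3*20 - 1*45 = -60 - 45 = -105)
F*K = (2/123)*(-105) = -70/41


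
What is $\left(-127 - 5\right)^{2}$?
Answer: $17424$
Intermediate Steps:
$\left(-127 - 5\right)^{2} = \left(-132\right)^{2} = 17424$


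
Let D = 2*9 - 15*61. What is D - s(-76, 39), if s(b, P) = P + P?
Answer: -975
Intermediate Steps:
s(b, P) = 2*P
D = -897 (D = 18 - 915 = -897)
D - s(-76, 39) = -897 - 2*39 = -897 - 1*78 = -897 - 78 = -975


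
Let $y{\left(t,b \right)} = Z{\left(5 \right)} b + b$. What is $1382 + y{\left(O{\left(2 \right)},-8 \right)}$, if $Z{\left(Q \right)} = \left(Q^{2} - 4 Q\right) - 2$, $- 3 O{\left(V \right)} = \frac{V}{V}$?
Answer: $1350$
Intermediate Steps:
$O{\left(V \right)} = - \frac{1}{3}$ ($O{\left(V \right)} = - \frac{V \frac{1}{V}}{3} = \left(- \frac{1}{3}\right) 1 = - \frac{1}{3}$)
$Z{\left(Q \right)} = -2 + Q^{2} - 4 Q$
$y{\left(t,b \right)} = 4 b$ ($y{\left(t,b \right)} = \left(-2 + 5^{2} - 20\right) b + b = \left(-2 + 25 - 20\right) b + b = 3 b + b = 4 b$)
$1382 + y{\left(O{\left(2 \right)},-8 \right)} = 1382 + 4 \left(-8\right) = 1382 - 32 = 1350$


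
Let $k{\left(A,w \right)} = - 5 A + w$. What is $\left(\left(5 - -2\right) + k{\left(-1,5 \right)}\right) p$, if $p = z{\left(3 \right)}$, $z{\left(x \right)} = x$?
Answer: $51$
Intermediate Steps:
$k{\left(A,w \right)} = w - 5 A$
$p = 3$
$\left(\left(5 - -2\right) + k{\left(-1,5 \right)}\right) p = \left(\left(5 - -2\right) + \left(5 - -5\right)\right) 3 = \left(\left(5 + 2\right) + \left(5 + 5\right)\right) 3 = \left(7 + 10\right) 3 = 17 \cdot 3 = 51$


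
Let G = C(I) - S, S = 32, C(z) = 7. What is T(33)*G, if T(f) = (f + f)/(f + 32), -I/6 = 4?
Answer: -330/13 ≈ -25.385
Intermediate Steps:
I = -24 (I = -6*4 = -24)
T(f) = 2*f/(32 + f) (T(f) = (2*f)/(32 + f) = 2*f/(32 + f))
G = -25 (G = 7 - 1*32 = 7 - 32 = -25)
T(33)*G = (2*33/(32 + 33))*(-25) = (2*33/65)*(-25) = (2*33*(1/65))*(-25) = (66/65)*(-25) = -330/13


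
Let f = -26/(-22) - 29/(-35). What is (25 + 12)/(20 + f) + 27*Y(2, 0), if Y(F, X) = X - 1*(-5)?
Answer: 1158235/8474 ≈ 136.68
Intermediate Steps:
Y(F, X) = 5 + X (Y(F, X) = X + 5 = 5 + X)
f = 774/385 (f = -26*(-1/22) - 29*(-1/35) = 13/11 + 29/35 = 774/385 ≈ 2.0104)
(25 + 12)/(20 + f) + 27*Y(2, 0) = (25 + 12)/(20 + 774/385) + 27*(5 + 0) = 37/(8474/385) + 27*5 = 37*(385/8474) + 135 = 14245/8474 + 135 = 1158235/8474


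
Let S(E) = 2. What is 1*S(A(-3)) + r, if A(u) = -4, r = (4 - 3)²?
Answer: 3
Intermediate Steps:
r = 1 (r = 1² = 1)
1*S(A(-3)) + r = 1*2 + 1 = 2 + 1 = 3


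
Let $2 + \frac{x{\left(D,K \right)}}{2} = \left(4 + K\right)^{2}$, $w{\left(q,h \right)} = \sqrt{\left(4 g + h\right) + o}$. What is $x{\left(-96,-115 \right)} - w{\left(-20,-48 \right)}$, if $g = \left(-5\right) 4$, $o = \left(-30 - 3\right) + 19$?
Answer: $24638 - i \sqrt{142} \approx 24638.0 - 11.916 i$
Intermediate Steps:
$o = -14$ ($o = -33 + 19 = -14$)
$g = -20$
$w{\left(q,h \right)} = \sqrt{-94 + h}$ ($w{\left(q,h \right)} = \sqrt{\left(4 \left(-20\right) + h\right) - 14} = \sqrt{\left(-80 + h\right) - 14} = \sqrt{-94 + h}$)
$x{\left(D,K \right)} = -4 + 2 \left(4 + K\right)^{2}$
$x{\left(-96,-115 \right)} - w{\left(-20,-48 \right)} = \left(-4 + 2 \left(4 - 115\right)^{2}\right) - \sqrt{-94 - 48} = \left(-4 + 2 \left(-111\right)^{2}\right) - \sqrt{-142} = \left(-4 + 2 \cdot 12321\right) - i \sqrt{142} = \left(-4 + 24642\right) - i \sqrt{142} = 24638 - i \sqrt{142}$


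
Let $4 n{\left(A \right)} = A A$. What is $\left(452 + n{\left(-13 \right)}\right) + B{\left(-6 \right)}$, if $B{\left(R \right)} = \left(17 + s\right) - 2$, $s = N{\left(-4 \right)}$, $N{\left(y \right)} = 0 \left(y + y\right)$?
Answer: $\frac{2037}{4} \approx 509.25$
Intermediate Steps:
$N{\left(y \right)} = 0$ ($N{\left(y \right)} = 0 \cdot 2 y = 0$)
$s = 0$
$n{\left(A \right)} = \frac{A^{2}}{4}$ ($n{\left(A \right)} = \frac{A A}{4} = \frac{A^{2}}{4}$)
$B{\left(R \right)} = 15$ ($B{\left(R \right)} = \left(17 + 0\right) - 2 = 17 - 2 = 15$)
$\left(452 + n{\left(-13 \right)}\right) + B{\left(-6 \right)} = \left(452 + \frac{\left(-13\right)^{2}}{4}\right) + 15 = \left(452 + \frac{1}{4} \cdot 169\right) + 15 = \left(452 + \frac{169}{4}\right) + 15 = \frac{1977}{4} + 15 = \frac{2037}{4}$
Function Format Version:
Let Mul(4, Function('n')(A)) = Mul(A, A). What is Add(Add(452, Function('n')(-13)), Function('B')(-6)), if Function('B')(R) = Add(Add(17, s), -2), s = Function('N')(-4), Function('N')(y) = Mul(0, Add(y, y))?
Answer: Rational(2037, 4) ≈ 509.25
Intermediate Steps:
Function('N')(y) = 0 (Function('N')(y) = Mul(0, Mul(2, y)) = 0)
s = 0
Function('n')(A) = Mul(Rational(1, 4), Pow(A, 2)) (Function('n')(A) = Mul(Rational(1, 4), Mul(A, A)) = Mul(Rational(1, 4), Pow(A, 2)))
Function('B')(R) = 15 (Function('B')(R) = Add(Add(17, 0), -2) = Add(17, -2) = 15)
Add(Add(452, Function('n')(-13)), Function('B')(-6)) = Add(Add(452, Mul(Rational(1, 4), Pow(-13, 2))), 15) = Add(Add(452, Mul(Rational(1, 4), 169)), 15) = Add(Add(452, Rational(169, 4)), 15) = Add(Rational(1977, 4), 15) = Rational(2037, 4)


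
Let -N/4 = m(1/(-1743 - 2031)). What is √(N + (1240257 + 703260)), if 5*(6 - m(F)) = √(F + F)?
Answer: √(173008240652925 + 37740*I*√1887)/9435 ≈ 1394.1 + 6.6052e-6*I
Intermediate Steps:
m(F) = 6 - √2*√F/5 (m(F) = 6 - √(F + F)/5 = 6 - √2*√F/5)
N = -24 + 4*I*√1887/9435 (N = -4*(6 - √2*√(1/(-1743 - 2031))/5) = -4*(6 - √2*√(1/(-3774))/5) = -4*(6 - √2*√(-1/3774)/5) = -4*(6 - √2*I*√3774/3774/5) = -4*(6 - I*√1887/9435) = -24 + 4*I*√1887/9435 ≈ -24.0 + 0.018416*I)
√(N + (1240257 + 703260)) = √((-24 + 4*I*√1887/9435) + (1240257 + 703260)) = √((-24 + 4*I*√1887/9435) + 1943517) = √(1943493 + 4*I*√1887/9435)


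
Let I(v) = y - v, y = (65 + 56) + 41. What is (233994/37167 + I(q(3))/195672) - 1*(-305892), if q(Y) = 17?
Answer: 741552657184997/2424180408 ≈ 3.0590e+5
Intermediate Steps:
y = 162 (y = 121 + 41 = 162)
I(v) = 162 - v
(233994/37167 + I(q(3))/195672) - 1*(-305892) = (233994/37167 + (162 - 1*17)/195672) - 1*(-305892) = (233994*(1/37167) + (162 - 17)*(1/195672)) + 305892 = (77998/12389 + 145*(1/195672)) + 305892 = (77998/12389 + 145/195672) + 305892 = 15263821061/2424180408 + 305892 = 741552657184997/2424180408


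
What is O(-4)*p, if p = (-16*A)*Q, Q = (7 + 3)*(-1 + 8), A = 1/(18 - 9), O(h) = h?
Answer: 4480/9 ≈ 497.78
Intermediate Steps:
A = ⅑ (A = 1/9 = ⅑ ≈ 0.11111)
Q = 70 (Q = 10*7 = 70)
p = -1120/9 (p = -16*⅑*70 = -16/9*70 = -1120/9 ≈ -124.44)
O(-4)*p = -4*(-1120/9) = 4480/9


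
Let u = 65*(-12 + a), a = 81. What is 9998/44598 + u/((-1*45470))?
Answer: 25458703/202787106 ≈ 0.12554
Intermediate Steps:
u = 4485 (u = 65*(-12 + 81) = 65*69 = 4485)
9998/44598 + u/((-1*45470)) = 9998/44598 + 4485/((-1*45470)) = 9998*(1/44598) + 4485/(-45470) = 4999/22299 + 4485*(-1/45470) = 4999/22299 - 897/9094 = 25458703/202787106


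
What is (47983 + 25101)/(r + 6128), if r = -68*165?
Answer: -18271/1273 ≈ -14.353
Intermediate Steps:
r = -11220
(47983 + 25101)/(r + 6128) = (47983 + 25101)/(-11220 + 6128) = 73084/(-5092) = 73084*(-1/5092) = -18271/1273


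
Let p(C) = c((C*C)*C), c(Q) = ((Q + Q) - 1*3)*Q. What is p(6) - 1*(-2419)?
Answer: 95083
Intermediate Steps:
c(Q) = Q*(-3 + 2*Q) (c(Q) = (2*Q - 3)*Q = (-3 + 2*Q)*Q = Q*(-3 + 2*Q))
p(C) = C³*(-3 + 2*C³) (p(C) = ((C*C)*C)*(-3 + 2*((C*C)*C)) = (C²*C)*(-3 + 2*(C²*C)) = C³*(-3 + 2*C³))
p(6) - 1*(-2419) = 6³*(-3 + 2*6³) - 1*(-2419) = 216*(-3 + 2*216) + 2419 = 216*(-3 + 432) + 2419 = 216*429 + 2419 = 92664 + 2419 = 95083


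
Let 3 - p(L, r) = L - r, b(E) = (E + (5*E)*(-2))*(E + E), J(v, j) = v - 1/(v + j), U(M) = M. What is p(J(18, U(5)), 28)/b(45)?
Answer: -2/5589 ≈ -0.00035785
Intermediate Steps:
J(v, j) = v - 1/(j + v)
b(E) = -18*E² (b(E) = (E - 10*E)*(2*E) = (-9*E)*(2*E) = -18*E²)
p(L, r) = 3 + r - L (p(L, r) = 3 - (L - r) = 3 + (r - L) = 3 + r - L)
p(J(18, U(5)), 28)/b(45) = (3 + 28 - (-1 + 18² + 5*18)/(5 + 18))/((-18*45²)) = (3 + 28 - (-1 + 324 + 90)/23)/((-18*2025)) = (3 + 28 - 413/23)/(-36450) = (3 + 28 - 1*413/23)*(-1/36450) = (3 + 28 - 413/23)*(-1/36450) = (300/23)*(-1/36450) = -2/5589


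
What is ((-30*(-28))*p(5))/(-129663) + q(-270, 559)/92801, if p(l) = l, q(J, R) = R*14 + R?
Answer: 232486685/4010952021 ≈ 0.057963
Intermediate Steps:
q(J, R) = 15*R (q(J, R) = 14*R + R = 15*R)
((-30*(-28))*p(5))/(-129663) + q(-270, 559)/92801 = (-30*(-28)*5)/(-129663) + (15*559)/92801 = (840*5)*(-1/129663) + 8385*(1/92801) = 4200*(-1/129663) + 8385/92801 = -1400/43221 + 8385/92801 = 232486685/4010952021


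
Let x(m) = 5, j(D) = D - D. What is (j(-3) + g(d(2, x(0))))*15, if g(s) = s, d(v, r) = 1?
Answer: 15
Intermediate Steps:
j(D) = 0
(j(-3) + g(d(2, x(0))))*15 = (0 + 1)*15 = 1*15 = 15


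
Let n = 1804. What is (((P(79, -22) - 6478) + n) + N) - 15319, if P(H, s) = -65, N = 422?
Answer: -19636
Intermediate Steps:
(((P(79, -22) - 6478) + n) + N) - 15319 = (((-65 - 6478) + 1804) + 422) - 15319 = ((-6543 + 1804) + 422) - 15319 = (-4739 + 422) - 15319 = -4317 - 15319 = -19636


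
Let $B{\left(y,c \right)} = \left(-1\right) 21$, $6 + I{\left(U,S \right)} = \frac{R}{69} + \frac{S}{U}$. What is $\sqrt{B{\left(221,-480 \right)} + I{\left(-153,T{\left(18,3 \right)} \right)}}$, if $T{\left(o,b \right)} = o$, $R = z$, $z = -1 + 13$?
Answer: $\frac{7 i \sqrt{84065}}{391} \approx 5.1907 i$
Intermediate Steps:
$z = 12$
$R = 12$
$I{\left(U,S \right)} = - \frac{134}{23} + \frac{S}{U}$ ($I{\left(U,S \right)} = -6 + \left(\frac{12}{69} + \frac{S}{U}\right) = -6 + \left(12 \cdot \frac{1}{69} + \frac{S}{U}\right) = -6 + \left(\frac{4}{23} + \frac{S}{U}\right) = - \frac{134}{23} + \frac{S}{U}$)
$B{\left(y,c \right)} = -21$
$\sqrt{B{\left(221,-480 \right)} + I{\left(-153,T{\left(18,3 \right)} \right)}} = \sqrt{-21 - \left(\frac{134}{23} - \frac{18}{-153}\right)} = \sqrt{-21 + \left(- \frac{134}{23} + 18 \left(- \frac{1}{153}\right)\right)} = \sqrt{-21 - \frac{2324}{391}} = \sqrt{- \frac{10535}{391}} = \frac{7 i \sqrt{84065}}{391}$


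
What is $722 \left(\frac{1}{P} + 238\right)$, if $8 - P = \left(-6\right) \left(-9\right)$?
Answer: $\frac{3951867}{23} \approx 1.7182 \cdot 10^{5}$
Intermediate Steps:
$P = -46$ ($P = 8 - \left(-6\right) \left(-9\right) = 8 - 54 = -46$)
$722 \left(\frac{1}{P} + 238\right) = 722 \left(\frac{1}{-46} + 238\right) = 722 \left(- \frac{1}{46} + 238\right) = 722 \cdot \frac{10947}{46} = \frac{3951867}{23}$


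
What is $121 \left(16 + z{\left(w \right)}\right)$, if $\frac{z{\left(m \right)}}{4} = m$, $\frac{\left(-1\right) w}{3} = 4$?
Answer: $-3872$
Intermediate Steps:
$w = -12$ ($w = \left(-3\right) 4 = -12$)
$z{\left(m \right)} = 4 m$
$121 \left(16 + z{\left(w \right)}\right) = 121 \left(16 + 4 \left(-12\right)\right) = 121 \left(16 - 48\right) = 121 \left(-32\right) = -3872$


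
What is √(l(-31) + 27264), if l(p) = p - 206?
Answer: 3*√3003 ≈ 164.40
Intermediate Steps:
l(p) = -206 + p
√(l(-31) + 27264) = √((-206 - 31) + 27264) = √(-237 + 27264) = √27027 = 3*√3003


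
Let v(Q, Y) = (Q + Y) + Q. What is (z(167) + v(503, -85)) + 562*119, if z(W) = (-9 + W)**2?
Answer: 92763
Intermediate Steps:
v(Q, Y) = Y + 2*Q
(z(167) + v(503, -85)) + 562*119 = ((-9 + 167)**2 + (-85 + 2*503)) + 562*119 = (158**2 + (-85 + 1006)) + 66878 = (24964 + 921) + 66878 = 25885 + 66878 = 92763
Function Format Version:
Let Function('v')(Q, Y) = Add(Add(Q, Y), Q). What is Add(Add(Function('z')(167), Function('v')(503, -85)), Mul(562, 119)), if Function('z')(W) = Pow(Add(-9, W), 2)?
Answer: 92763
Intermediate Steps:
Function('v')(Q, Y) = Add(Y, Mul(2, Q))
Add(Add(Function('z')(167), Function('v')(503, -85)), Mul(562, 119)) = Add(Add(Pow(Add(-9, 167), 2), Add(-85, Mul(2, 503))), Mul(562, 119)) = Add(Add(Pow(158, 2), Add(-85, 1006)), 66878) = Add(Add(24964, 921), 66878) = Add(25885, 66878) = 92763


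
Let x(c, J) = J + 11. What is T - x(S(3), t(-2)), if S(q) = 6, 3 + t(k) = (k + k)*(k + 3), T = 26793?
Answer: 26789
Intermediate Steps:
t(k) = -3 + 2*k*(3 + k) (t(k) = -3 + (k + k)*(k + 3) = -3 + (2*k)*(3 + k) = -3 + 2*k*(3 + k))
x(c, J) = 11 + J
T - x(S(3), t(-2)) = 26793 - (11 + (-3 + 2*(-2)² + 6*(-2))) = 26793 - (11 + (-3 + 2*4 - 12)) = 26793 - (11 + (-3 + 8 - 12)) = 26793 - (11 - 7) = 26793 - 1*4 = 26793 - 4 = 26789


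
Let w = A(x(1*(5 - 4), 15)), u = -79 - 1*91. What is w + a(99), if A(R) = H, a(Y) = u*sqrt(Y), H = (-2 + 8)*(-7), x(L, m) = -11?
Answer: -42 - 510*sqrt(11) ≈ -1733.5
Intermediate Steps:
u = -170 (u = -79 - 91 = -170)
H = -42 (H = 6*(-7) = -42)
a(Y) = -170*sqrt(Y)
A(R) = -42
w = -42
w + a(99) = -42 - 510*sqrt(11)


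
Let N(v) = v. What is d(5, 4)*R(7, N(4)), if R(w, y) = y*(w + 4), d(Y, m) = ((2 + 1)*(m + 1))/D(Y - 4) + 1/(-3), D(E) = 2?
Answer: 946/3 ≈ 315.33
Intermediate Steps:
d(Y, m) = 7/6 + 3*m/2 (d(Y, m) = ((2 + 1)*(m + 1))/2 + 1/(-3) = (3*(1 + m))*(½) + 1*(-⅓) = (3 + 3*m)*(½) - ⅓ = (3/2 + 3*m/2) - ⅓ = 7/6 + 3*m/2)
R(w, y) = y*(4 + w)
d(5, 4)*R(7, N(4)) = (7/6 + (3/2)*4)*(4*(4 + 7)) = (7/6 + 6)*(4*11) = (43/6)*44 = 946/3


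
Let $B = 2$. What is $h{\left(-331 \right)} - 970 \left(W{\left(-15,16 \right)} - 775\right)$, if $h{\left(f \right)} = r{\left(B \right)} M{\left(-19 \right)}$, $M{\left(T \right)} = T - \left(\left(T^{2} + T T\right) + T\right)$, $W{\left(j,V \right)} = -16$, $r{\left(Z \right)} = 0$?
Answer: $767270$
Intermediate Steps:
$M{\left(T \right)} = - 2 T^{2}$ ($M{\left(T \right)} = T - \left(\left(T^{2} + T^{2}\right) + T\right) = T - \left(2 T^{2} + T\right) = T - \left(T + 2 T^{2}\right) = - 2 T^{2}$)
$h{\left(f \right)} = 0$ ($h{\left(f \right)} = 0 \left(- 2 \left(-19\right)^{2}\right) = 0 \left(\left(-2\right) 361\right) = 0 \left(-722\right) = 0$)
$h{\left(-331 \right)} - 970 \left(W{\left(-15,16 \right)} - 775\right) = 0 - 970 \left(-16 - 775\right) = 0 - 970 \left(-791\right) = 0 - -767270 = 0 + 767270 = 767270$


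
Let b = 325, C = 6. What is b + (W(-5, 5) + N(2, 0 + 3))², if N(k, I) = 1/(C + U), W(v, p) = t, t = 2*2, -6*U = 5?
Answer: 329225/961 ≈ 342.59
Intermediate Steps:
U = -⅚ (U = -⅙*5 = -⅚ ≈ -0.83333)
t = 4
W(v, p) = 4
N(k, I) = 6/31 (N(k, I) = 1/(6 - ⅚) = 1/(31/6) = 6/31)
b + (W(-5, 5) + N(2, 0 + 3))² = 325 + (4 + 6/31)² = 325 + (130/31)² = 325 + 16900/961 = 329225/961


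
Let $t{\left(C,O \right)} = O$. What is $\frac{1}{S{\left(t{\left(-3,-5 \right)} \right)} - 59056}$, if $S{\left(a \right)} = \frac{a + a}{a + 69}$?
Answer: $- \frac{32}{1889797} \approx -1.6933 \cdot 10^{-5}$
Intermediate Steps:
$S{\left(a \right)} = \frac{2 a}{69 + a}$
$\frac{1}{S{\left(t{\left(-3,-5 \right)} \right)} - 59056} = \frac{1}{2 \left(-5\right) \frac{1}{69 - 5} - 59056} = \frac{1}{2 \left(-5\right) \frac{1}{64} - 59056} = \frac{1}{- \frac{5}{32} - 59056} = \frac{1}{- \frac{1889797}{32}} = - \frac{32}{1889797}$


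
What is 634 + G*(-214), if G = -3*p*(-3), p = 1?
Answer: -1292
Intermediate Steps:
G = 9 (G = -3*1*(-3) = -3*(-3) = 9)
634 + G*(-214) = 634 + 9*(-214) = 634 - 1926 = -1292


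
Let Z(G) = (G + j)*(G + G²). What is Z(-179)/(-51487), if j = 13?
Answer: 5289092/51487 ≈ 102.73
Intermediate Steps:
Z(G) = (13 + G)*(G + G²) (Z(G) = (G + 13)*(G + G²) = (13 + G)*(G + G²))
Z(-179)/(-51487) = -179*(13 + (-179)² + 14*(-179))/(-51487) = -179*(13 + 32041 - 2506)*(-1/51487) = -179*29548*(-1/51487) = -5289092*(-1/51487) = 5289092/51487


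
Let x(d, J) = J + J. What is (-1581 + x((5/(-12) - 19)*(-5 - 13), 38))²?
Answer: 2265025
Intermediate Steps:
x(d, J) = 2*J
(-1581 + x((5/(-12) - 19)*(-5 - 13), 38))² = (-1581 + 2*38)² = (-1581 + 76)² = (-1505)² = 2265025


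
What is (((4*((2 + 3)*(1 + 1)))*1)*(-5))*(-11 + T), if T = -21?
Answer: 6400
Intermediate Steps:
(((4*((2 + 3)*(1 + 1)))*1)*(-5))*(-11 + T) = (((4*((2 + 3)*(1 + 1)))*1)*(-5))*(-11 - 21) = (((4*(5*2))*1)*(-5))*(-32) = (((4*10)*1)*(-5))*(-32) = ((40*1)*(-5))*(-32) = (40*(-5))*(-32) = -200*(-32) = 6400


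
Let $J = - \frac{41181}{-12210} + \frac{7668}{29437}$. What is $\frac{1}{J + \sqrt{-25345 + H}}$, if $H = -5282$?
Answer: $\frac{38094620988490}{321265481747576749} - \frac{31455291974700 i \sqrt{3403}}{321265481747576749} \approx 0.00011858 - 0.0057116 i$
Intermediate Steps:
$J = \frac{11764607}{3238070}$ ($J = \left(-41181\right) \left(- \frac{1}{12210}\right) + 7668 \cdot \frac{1}{29437} = \frac{371}{110} + \frac{7668}{29437} = \frac{11764607}{3238070} \approx 3.6332$)
$\frac{1}{J + \sqrt{-25345 + H}} = \frac{1}{\frac{11764607}{3238070} + \sqrt{-25345 - 5282}} = \frac{1}{\frac{11764607}{3238070} + \sqrt{-30627}} = \frac{1}{\frac{11764607}{3238070} + 3 i \sqrt{3403}}$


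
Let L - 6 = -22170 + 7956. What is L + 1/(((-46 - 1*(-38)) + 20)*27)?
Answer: -4603391/324 ≈ -14208.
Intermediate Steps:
L = -14208 (L = 6 + (-22170 + 7956) = 6 - 14214 = -14208)
L + 1/(((-46 - 1*(-38)) + 20)*27) = -14208 + 1/(((-46 - 1*(-38)) + 20)*27) = -14208 + 1/(((-46 + 38) + 20)*27) = -14208 + 1/((-8 + 20)*27) = -14208 + 1/(12*27) = -14208 + 1/324 = -4603391/324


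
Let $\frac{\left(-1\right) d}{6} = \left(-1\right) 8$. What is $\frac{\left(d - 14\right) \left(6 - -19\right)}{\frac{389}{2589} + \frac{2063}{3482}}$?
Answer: $\frac{1532532660}{1339121} \approx 1144.4$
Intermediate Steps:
$d = 48$ ($d = - 6 \left(\left(-1\right) 8\right) = \left(-6\right) \left(-8\right) = 48$)
$\frac{\left(d - 14\right) \left(6 - -19\right)}{\frac{389}{2589} + \frac{2063}{3482}} = \frac{\left(48 - 14\right) \left(6 - -19\right)}{\frac{389}{2589} + \frac{2063}{3482}} = \frac{34 \left(6 + 19\right)}{389 \cdot \frac{1}{2589} + 2063 \cdot \frac{1}{3482}} = \frac{34 \cdot 25}{\frac{389}{2589} + \frac{2063}{3482}} = \frac{850}{\frac{6695605}{9014898}} = 850 \cdot \frac{9014898}{6695605} = \frac{1532532660}{1339121}$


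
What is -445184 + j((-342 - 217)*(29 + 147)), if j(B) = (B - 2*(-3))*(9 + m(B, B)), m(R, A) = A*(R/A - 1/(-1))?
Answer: 19356311718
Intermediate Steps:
m(R, A) = A*(1 + R/A) (m(R, A) = A*(R/A - 1*(-1)) = A*(R/A + 1) = A*(1 + R/A))
j(B) = (6 + B)*(9 + 2*B) (j(B) = (B - 2*(-3))*(9 + (B + B)) = (B + 6)*(9 + 2*B) = (6 + B)*(9 + 2*B))
-445184 + j((-342 - 217)*(29 + 147)) = -445184 + (54 + 2*((-342 - 217)*(29 + 147))² + 21*((-342 - 217)*(29 + 147))) = -445184 + (54 + 2*(-559*176)² + 21*(-559*176)) = -445184 + (54 + 2*(-98384)² + 21*(-98384)) = -445184 + (54 + 2*9679411456 - 2066064) = -445184 + (54 + 19358822912 - 2066064) = -445184 + 19356756902 = 19356311718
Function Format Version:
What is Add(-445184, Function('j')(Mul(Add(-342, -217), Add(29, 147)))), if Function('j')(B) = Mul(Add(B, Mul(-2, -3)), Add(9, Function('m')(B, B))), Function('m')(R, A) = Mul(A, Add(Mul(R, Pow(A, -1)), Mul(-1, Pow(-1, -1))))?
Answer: 19356311718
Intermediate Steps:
Function('m')(R, A) = Mul(A, Add(1, Mul(R, Pow(A, -1)))) (Function('m')(R, A) = Mul(A, Add(Mul(R, Pow(A, -1)), Mul(-1, -1))) = Mul(A, Add(Mul(R, Pow(A, -1)), 1)) = Mul(A, Add(1, Mul(R, Pow(A, -1)))))
Function('j')(B) = Mul(Add(6, B), Add(9, Mul(2, B))) (Function('j')(B) = Mul(Add(B, Mul(-2, -3)), Add(9, Add(B, B))) = Mul(Add(B, 6), Add(9, Mul(2, B))) = Mul(Add(6, B), Add(9, Mul(2, B))))
Add(-445184, Function('j')(Mul(Add(-342, -217), Add(29, 147)))) = Add(-445184, Add(54, Mul(2, Pow(Mul(Add(-342, -217), Add(29, 147)), 2)), Mul(21, Mul(Add(-342, -217), Add(29, 147))))) = Add(-445184, Add(54, Mul(2, Pow(Mul(-559, 176), 2)), Mul(21, Mul(-559, 176)))) = Add(-445184, Add(54, Mul(2, Pow(-98384, 2)), Mul(21, -98384))) = Add(-445184, Add(54, Mul(2, 9679411456), -2066064)) = Add(-445184, Add(54, 19358822912, -2066064)) = Add(-445184, 19356756902) = 19356311718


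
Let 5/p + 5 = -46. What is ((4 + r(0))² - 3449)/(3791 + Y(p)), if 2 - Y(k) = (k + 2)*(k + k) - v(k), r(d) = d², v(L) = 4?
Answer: -8929233/9876967 ≈ -0.90405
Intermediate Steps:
p = -5/51 (p = 5/(-5 - 46) = 5/(-51) = 5*(-1/51) = -5/51 ≈ -0.098039)
Y(k) = 6 - 2*k*(2 + k) (Y(k) = 2 - ((k + 2)*(k + k) - 1*4) = 2 - ((2 + k)*(2*k) - 4) = 2 - (2*k*(2 + k) - 4) = 2 - (-4 + 2*k*(2 + k)) = 2 + (4 - 2*k*(2 + k)) = 6 - 2*k*(2 + k))
((4 + r(0))² - 3449)/(3791 + Y(p)) = ((4 + 0²)² - 3449)/(3791 + (6 - 4*(-5/51) - 2*(-5/51)²)) = ((4 + 0)² - 3449)/(3791 + (6 + 20/51 - 2*25/2601)) = (4² - 3449)/(3791 + (6 + 20/51 - 50/2601)) = (16 - 3449)/(3791 + 16576/2601) = -3433/9876967/2601 = -3433*2601/9876967 = -8929233/9876967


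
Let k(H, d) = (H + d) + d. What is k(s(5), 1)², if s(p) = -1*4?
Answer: 4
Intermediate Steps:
s(p) = -4
k(H, d) = H + 2*d
k(s(5), 1)² = (-4 + 2*1)² = (-4 + 2)² = (-2)² = 4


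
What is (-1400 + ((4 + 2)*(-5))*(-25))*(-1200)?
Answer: 780000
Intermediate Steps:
(-1400 + ((4 + 2)*(-5))*(-25))*(-1200) = (-1400 + (6*(-5))*(-25))*(-1200) = (-1400 - 30*(-25))*(-1200) = (-1400 + 750)*(-1200) = -650*(-1200) = 780000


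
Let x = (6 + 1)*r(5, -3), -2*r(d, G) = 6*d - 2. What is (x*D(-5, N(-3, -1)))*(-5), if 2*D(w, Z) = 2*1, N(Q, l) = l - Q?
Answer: 490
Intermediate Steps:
r(d, G) = 1 - 3*d (r(d, G) = -(6*d - 2)/2 = -(-2 + 6*d)/2 = 1 - 3*d)
D(w, Z) = 1 (D(w, Z) = (2*1)/2 = (½)*2 = 1)
x = -98 (x = (6 + 1)*(1 - 3*5) = 7*(1 - 15) = 7*(-14) = -98)
(x*D(-5, N(-3, -1)))*(-5) = -98*1*(-5) = -98*(-5) = 490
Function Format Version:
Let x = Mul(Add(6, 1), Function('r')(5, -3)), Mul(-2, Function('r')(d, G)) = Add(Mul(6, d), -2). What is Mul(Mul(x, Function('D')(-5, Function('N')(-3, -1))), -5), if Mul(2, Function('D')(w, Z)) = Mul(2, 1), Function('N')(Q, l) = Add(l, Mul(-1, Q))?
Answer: 490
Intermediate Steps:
Function('r')(d, G) = Add(1, Mul(-3, d)) (Function('r')(d, G) = Mul(Rational(-1, 2), Add(Mul(6, d), -2)) = Mul(Rational(-1, 2), Add(-2, Mul(6, d))) = Add(1, Mul(-3, d)))
Function('D')(w, Z) = 1 (Function('D')(w, Z) = Mul(Rational(1, 2), Mul(2, 1)) = Mul(Rational(1, 2), 2) = 1)
x = -98 (x = Mul(Add(6, 1), Add(1, Mul(-3, 5))) = Mul(7, Add(1, -15)) = Mul(7, -14) = -98)
Mul(Mul(x, Function('D')(-5, Function('N')(-3, -1))), -5) = Mul(Mul(-98, 1), -5) = Mul(-98, -5) = 490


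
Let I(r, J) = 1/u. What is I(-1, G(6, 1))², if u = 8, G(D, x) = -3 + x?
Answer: 1/64 ≈ 0.015625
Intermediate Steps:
I(r, J) = ⅛ (I(r, J) = 1/8 = ⅛)
I(-1, G(6, 1))² = (⅛)² = 1/64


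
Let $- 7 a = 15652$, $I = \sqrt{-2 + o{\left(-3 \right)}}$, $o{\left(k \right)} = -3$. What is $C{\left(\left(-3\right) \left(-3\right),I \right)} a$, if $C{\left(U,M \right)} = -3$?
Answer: $6708$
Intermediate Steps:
$I = i \sqrt{5}$ ($I = \sqrt{-2 - 3} = \sqrt{-5} = i \sqrt{5} \approx 2.2361 i$)
$a = -2236$ ($a = \left(- \frac{1}{7}\right) 15652 = -2236$)
$C{\left(\left(-3\right) \left(-3\right),I \right)} a = \left(-3\right) \left(-2236\right) = 6708$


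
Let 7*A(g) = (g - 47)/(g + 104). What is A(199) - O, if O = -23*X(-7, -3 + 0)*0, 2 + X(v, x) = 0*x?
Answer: 152/2121 ≈ 0.071664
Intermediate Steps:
X(v, x) = -2 (X(v, x) = -2 + 0*x = -2 + 0 = -2)
A(g) = (-47 + g)/(7*(104 + g)) (A(g) = ((g - 47)/(g + 104))/7 = ((-47 + g)/(104 + g))/7 = (-47 + g)/(7*(104 + g)))
O = 0 (O = -(-46)*0 = -23*0 = 0)
A(199) - O = (-47 + 199)/(7*(104 + 199)) - 1*0 = (⅐)*152/303 + 0 = (⅐)*(1/303)*152 + 0 = 152/2121 + 0 = 152/2121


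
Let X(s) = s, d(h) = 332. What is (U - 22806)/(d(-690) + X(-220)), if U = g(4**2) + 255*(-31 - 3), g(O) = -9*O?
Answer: -7905/28 ≈ -282.32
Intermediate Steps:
U = -8814 (U = -9*4**2 + 255*(-31 - 3) = -9*16 + 255*(-34) = -144 - 8670 = -8814)
(U - 22806)/(d(-690) + X(-220)) = (-8814 - 22806)/(332 - 220) = -31620/112 = -31620*1/112 = -7905/28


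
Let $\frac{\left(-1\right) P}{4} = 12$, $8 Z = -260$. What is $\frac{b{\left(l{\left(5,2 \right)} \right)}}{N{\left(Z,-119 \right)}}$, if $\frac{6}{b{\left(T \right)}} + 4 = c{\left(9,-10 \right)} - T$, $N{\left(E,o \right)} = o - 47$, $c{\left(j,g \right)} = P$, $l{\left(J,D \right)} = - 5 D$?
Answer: $\frac{1}{1162} \approx 0.00086058$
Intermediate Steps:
$Z = - \frac{65}{2}$ ($Z = \frac{1}{8} \left(-260\right) = - \frac{65}{2} \approx -32.5$)
$P = -48$ ($P = \left(-4\right) 12 = -48$)
$c{\left(j,g \right)} = -48$
$N{\left(E,o \right)} = -47 + o$ ($N{\left(E,o \right)} = o - 47 = -47 + o$)
$b{\left(T \right)} = \frac{6}{-52 - T}$ ($b{\left(T \right)} = \frac{6}{-4 - \left(48 + T\right)} = \frac{6}{-52 - T}$)
$\frac{b{\left(l{\left(5,2 \right)} \right)}}{N{\left(Z,-119 \right)}} = \frac{\left(-6\right) \frac{1}{52 - 10}}{-47 - 119} = \frac{\left(-6\right) \frac{1}{52 - 10}}{-166} = - \frac{6}{42} \left(- \frac{1}{166}\right) = \left(-6\right) \frac{1}{42} \left(- \frac{1}{166}\right) = \left(- \frac{1}{7}\right) \left(- \frac{1}{166}\right) = \frac{1}{1162}$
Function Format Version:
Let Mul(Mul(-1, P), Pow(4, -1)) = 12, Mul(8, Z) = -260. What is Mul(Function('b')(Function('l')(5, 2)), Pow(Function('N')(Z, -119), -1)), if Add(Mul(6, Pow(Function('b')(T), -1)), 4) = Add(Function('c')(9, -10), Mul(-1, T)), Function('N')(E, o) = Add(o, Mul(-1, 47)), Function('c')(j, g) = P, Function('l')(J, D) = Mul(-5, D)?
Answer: Rational(1, 1162) ≈ 0.00086058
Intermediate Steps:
Z = Rational(-65, 2) (Z = Mul(Rational(1, 8), -260) = Rational(-65, 2) ≈ -32.500)
P = -48 (P = Mul(-4, 12) = -48)
Function('c')(j, g) = -48
Function('N')(E, o) = Add(-47, o) (Function('N')(E, o) = Add(o, -47) = Add(-47, o))
Function('b')(T) = Mul(6, Pow(Add(-52, Mul(-1, T)), -1)) (Function('b')(T) = Mul(6, Pow(Add(-4, Add(-48, Mul(-1, T))), -1)) = Mul(6, Pow(Add(-52, Mul(-1, T)), -1)))
Mul(Function('b')(Function('l')(5, 2)), Pow(Function('N')(Z, -119), -1)) = Mul(Mul(-6, Pow(Add(52, Mul(-5, 2)), -1)), Pow(Add(-47, -119), -1)) = Mul(Mul(-6, Pow(Add(52, -10), -1)), Pow(-166, -1)) = Mul(Mul(-6, Pow(42, -1)), Rational(-1, 166)) = Mul(Mul(-6, Rational(1, 42)), Rational(-1, 166)) = Mul(Rational(-1, 7), Rational(-1, 166)) = Rational(1, 1162)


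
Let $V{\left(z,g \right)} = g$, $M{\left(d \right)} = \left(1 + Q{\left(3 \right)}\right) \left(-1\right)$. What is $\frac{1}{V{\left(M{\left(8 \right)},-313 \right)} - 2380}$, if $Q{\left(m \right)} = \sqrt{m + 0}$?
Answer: $- \frac{1}{2693} \approx -0.00037133$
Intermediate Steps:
$Q{\left(m \right)} = \sqrt{m}$
$M{\left(d \right)} = -1 - \sqrt{3}$ ($M{\left(d \right)} = \left(1 + \sqrt{3}\right) \left(-1\right) = -1 - \sqrt{3}$)
$\frac{1}{V{\left(M{\left(8 \right)},-313 \right)} - 2380} = \frac{1}{-313 - 2380} = \frac{1}{-2693} = - \frac{1}{2693}$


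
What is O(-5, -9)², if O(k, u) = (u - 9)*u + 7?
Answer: 28561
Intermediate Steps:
O(k, u) = 7 + u*(-9 + u) (O(k, u) = (-9 + u)*u + 7 = u*(-9 + u) + 7 = 7 + u*(-9 + u))
O(-5, -9)² = (7 + (-9)² - 9*(-9))² = (7 + 81 + 81)² = 169² = 28561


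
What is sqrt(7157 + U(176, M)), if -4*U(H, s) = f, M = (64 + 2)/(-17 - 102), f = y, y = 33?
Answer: sqrt(28595)/2 ≈ 84.550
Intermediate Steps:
f = 33
M = -66/119 (M = 66/(-119) = 66*(-1/119) = -66/119 ≈ -0.55462)
U(H, s) = -33/4 (U(H, s) = -1/4*33 = -33/4)
sqrt(7157 + U(176, M)) = sqrt(7157 - 33/4) = sqrt(28595/4) = sqrt(28595)/2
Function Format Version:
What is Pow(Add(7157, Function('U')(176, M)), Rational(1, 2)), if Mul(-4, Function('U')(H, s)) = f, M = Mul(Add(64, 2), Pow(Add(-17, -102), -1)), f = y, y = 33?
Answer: Mul(Rational(1, 2), Pow(28595, Rational(1, 2))) ≈ 84.550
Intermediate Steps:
f = 33
M = Rational(-66, 119) (M = Mul(66, Pow(-119, -1)) = Mul(66, Rational(-1, 119)) = Rational(-66, 119) ≈ -0.55462)
Function('U')(H, s) = Rational(-33, 4) (Function('U')(H, s) = Mul(Rational(-1, 4), 33) = Rational(-33, 4))
Pow(Add(7157, Function('U')(176, M)), Rational(1, 2)) = Pow(Add(7157, Rational(-33, 4)), Rational(1, 2)) = Pow(Rational(28595, 4), Rational(1, 2)) = Mul(Rational(1, 2), Pow(28595, Rational(1, 2)))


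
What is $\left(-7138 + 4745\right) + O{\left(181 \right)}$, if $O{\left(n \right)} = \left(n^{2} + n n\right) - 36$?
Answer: $63093$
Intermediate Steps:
$O{\left(n \right)} = -36 + 2 n^{2}$ ($O{\left(n \right)} = \left(n^{2} + n^{2}\right) - 36 = 2 n^{2} - 36 = -36 + 2 n^{2}$)
$\left(-7138 + 4745\right) + O{\left(181 \right)} = \left(-7138 + 4745\right) - \left(36 - 2 \cdot 181^{2}\right) = -2393 + \left(-36 + 2 \cdot 32761\right) = -2393 + \left(-36 + 65522\right) = -2393 + 65486 = 63093$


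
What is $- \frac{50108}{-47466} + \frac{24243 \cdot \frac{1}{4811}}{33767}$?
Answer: $\frac{4070673748117}{3855497927121} \approx 1.0558$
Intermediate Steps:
$- \frac{50108}{-47466} + \frac{24243 \cdot \frac{1}{4811}}{33767} = \left(-50108\right) \left(- \frac{1}{47466}\right) + 24243 \cdot \frac{1}{4811} \cdot \frac{1}{33767} = \frac{25054}{23733} + \frac{24243}{4811} \cdot \frac{1}{33767} = \frac{25054}{23733} + \frac{24243}{162453037} = \frac{4070673748117}{3855497927121}$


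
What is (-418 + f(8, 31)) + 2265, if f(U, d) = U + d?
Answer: 1886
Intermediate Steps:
(-418 + f(8, 31)) + 2265 = (-418 + (8 + 31)) + 2265 = (-418 + 39) + 2265 = -379 + 2265 = 1886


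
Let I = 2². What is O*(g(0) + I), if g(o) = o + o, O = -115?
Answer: -460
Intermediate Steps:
g(o) = 2*o
I = 4
O*(g(0) + I) = -115*(2*0 + 4) = -115*(0 + 4) = -115*4 = -460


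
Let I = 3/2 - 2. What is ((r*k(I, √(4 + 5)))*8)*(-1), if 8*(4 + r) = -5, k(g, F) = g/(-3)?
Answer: 37/6 ≈ 6.1667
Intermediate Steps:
I = -½ (I = 3*(½) - 2 = 3/2 - 2 = -½ ≈ -0.50000)
k(g, F) = -g/3 (k(g, F) = g*(-⅓) = -g/3)
r = -37/8 (r = -4 + (⅛)*(-5) = -4 - 5/8 = -37/8 ≈ -4.6250)
((r*k(I, √(4 + 5)))*8)*(-1) = (-(-37)*(-1)/(24*2)*8)*(-1) = (-37/8*⅙*8)*(-1) = -37/48*8*(-1) = -37/6*(-1) = 37/6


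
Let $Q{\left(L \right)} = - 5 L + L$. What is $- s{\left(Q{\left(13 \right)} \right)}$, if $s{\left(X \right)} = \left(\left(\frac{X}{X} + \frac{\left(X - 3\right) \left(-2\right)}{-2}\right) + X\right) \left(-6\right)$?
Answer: $-636$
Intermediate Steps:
$Q{\left(L \right)} = - 4 L$
$s{\left(X \right)} = 12 - 12 X$ ($s{\left(X \right)} = \left(\left(1 + \left(-3 + X\right) \left(-2\right) \left(- \frac{1}{2}\right)\right) + X\right) \left(-6\right) = \left(\left(1 + \left(6 - 2 X\right) \left(- \frac{1}{2}\right)\right) + X\right) \left(-6\right) = \left(\left(1 + \left(-3 + X\right)\right) + X\right) \left(-6\right) = \left(\left(-2 + X\right) + X\right) \left(-6\right) = \left(-2 + 2 X\right) \left(-6\right) = 12 - 12 X$)
$- s{\left(Q{\left(13 \right)} \right)} = - (12 - 12 \left(\left(-4\right) 13\right)) = - (12 - -624) = - (12 + 624) = \left(-1\right) 636 = -636$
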